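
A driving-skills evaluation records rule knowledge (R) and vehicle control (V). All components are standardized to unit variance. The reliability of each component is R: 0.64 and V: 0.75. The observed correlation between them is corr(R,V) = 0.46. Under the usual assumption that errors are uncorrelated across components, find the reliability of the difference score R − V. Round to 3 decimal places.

0.435

Var(R−V) = 1 + 1 − 2·0.46 = 2 − 0.92 = 1.08.
Under uncorrelated errors the observed covariances equal the true-score covariances, so only the own-variance terms attenuate.
True-score variance = [0.64 + 0.75] − 0.92 = 1.39 − 0.92 = 0.47.
Reliability = 0.47 / 1.08 = 0.435.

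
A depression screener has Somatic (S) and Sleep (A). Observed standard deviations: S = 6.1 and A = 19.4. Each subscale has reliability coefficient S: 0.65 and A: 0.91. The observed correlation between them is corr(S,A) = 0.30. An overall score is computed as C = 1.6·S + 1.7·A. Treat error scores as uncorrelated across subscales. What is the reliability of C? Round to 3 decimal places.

Var(C) = 1.6²·6.1² + 1.7²·19.4² + 2·[2.72·6.1·19.4·0.30] = 1182.94 + 193.131 = 1376.07.
With uncorrelated errors the cross-covariances are all true-score covariance, so they carry over unchanged; only the diagonal terms shrink to ρᵢσᵢ².
True-score variance = [1.6²·6.1²·0.65 + 1.7²·19.4²·0.91] + 193.131 = 1051.71 + 193.131 = 1244.84.
Reliability = 1244.84 / 1376.07 = 0.905.

0.905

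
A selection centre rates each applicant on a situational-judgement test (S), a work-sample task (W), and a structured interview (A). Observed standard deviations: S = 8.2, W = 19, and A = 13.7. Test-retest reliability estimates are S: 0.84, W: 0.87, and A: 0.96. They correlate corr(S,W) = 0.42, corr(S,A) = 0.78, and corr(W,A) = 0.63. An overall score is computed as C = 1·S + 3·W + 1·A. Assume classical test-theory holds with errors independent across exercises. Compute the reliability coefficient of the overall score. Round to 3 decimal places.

0.913

Var(C) = 8.2² + 3²·19² + 13.7² + 2·[3·8.2·19·0.42 + 8.2·13.7·0.78 + 3·19·13.7·0.63] = 3503.93 + 1551.8 = 5055.73.
Under uncorrelated errors the observed covariances equal the true-score covariances, so only the own-variance terms attenuate.
True-score variance = [8.2²·0.84 + 3²·19²·0.87 + 13.7²·0.96] + 1551.8 = 3063.29 + 1551.8 = 4615.09.
Reliability = 4615.09 / 5055.73 = 0.913.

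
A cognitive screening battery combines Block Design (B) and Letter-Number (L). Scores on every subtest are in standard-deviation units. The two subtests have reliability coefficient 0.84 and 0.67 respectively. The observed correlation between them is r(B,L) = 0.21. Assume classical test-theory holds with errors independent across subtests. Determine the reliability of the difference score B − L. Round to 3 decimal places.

Var(B−L) = 1 + 1 − 2·0.21 = 2 − 0.42 = 1.58.
Because errors are independent across components, Cov(Tᵢ,Tⱼ) = Cov(Xᵢ,Xⱼ); the off-diagonal part of the true-score variance is the same as above.
True-score variance = [0.84 + 0.67] − 0.42 = 1.51 − 0.42 = 1.09.
Reliability = 1.09 / 1.58 = 0.690.

0.690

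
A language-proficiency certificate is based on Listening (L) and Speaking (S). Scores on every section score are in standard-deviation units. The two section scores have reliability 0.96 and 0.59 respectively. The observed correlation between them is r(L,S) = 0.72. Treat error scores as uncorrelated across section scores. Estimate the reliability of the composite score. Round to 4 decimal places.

Var(L+S) = 2 + 2·[0.72] = 2 + 1.44 = 3.44.
With uncorrelated errors the cross-covariances are all true-score covariance, so they carry over unchanged; only the diagonal terms shrink to ρᵢσᵢ².
True-score variance = [0.96 + 0.59] + 1.44 = 1.55 + 1.44 = 2.99.
Reliability = 2.99 / 3.44 = 0.8692.

0.8692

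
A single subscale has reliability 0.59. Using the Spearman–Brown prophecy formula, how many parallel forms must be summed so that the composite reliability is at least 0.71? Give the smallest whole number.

k ≥ ρ*(1−ρ₁)/(ρ₁(1−ρ*)) = 0.71·0.41 / (0.59·0.29) = 1.701.
Smallest integer k = 2.

2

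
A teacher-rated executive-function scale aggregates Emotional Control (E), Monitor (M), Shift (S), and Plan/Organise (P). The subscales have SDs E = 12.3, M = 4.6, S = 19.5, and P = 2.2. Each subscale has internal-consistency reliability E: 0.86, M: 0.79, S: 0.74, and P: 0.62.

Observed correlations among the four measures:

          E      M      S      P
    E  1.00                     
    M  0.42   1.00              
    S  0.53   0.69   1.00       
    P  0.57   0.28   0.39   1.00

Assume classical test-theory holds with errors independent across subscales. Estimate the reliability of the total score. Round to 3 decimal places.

0.880

Var(E+M+S+P) = 12.3² + 4.6² + 19.5² + 2.2² + 2·[12.3·4.6·0.42 + 12.3·19.5·0.53 + 12.3·2.2·0.57 + 4.6·19.5·0.69 + 4.6·2.2·0.28 + 19.5·2.2·0.39] = 557.54 + 495.532 = 1053.07.
Under uncorrelated errors the observed covariances equal the true-score covariances, so only the own-variance terms attenuate.
True-score variance = [12.3²·0.86 + 4.6²·0.79 + 19.5²·0.74 + 2.2²·0.62] + 495.532 = 431.212 + 495.532 = 926.743.
Reliability = 926.743 / 1053.07 = 0.880.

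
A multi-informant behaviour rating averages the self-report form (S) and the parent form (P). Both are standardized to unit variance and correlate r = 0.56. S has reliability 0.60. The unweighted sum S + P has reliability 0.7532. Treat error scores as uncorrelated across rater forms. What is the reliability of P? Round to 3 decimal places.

Var(S+P) = 2 + 2·0.56 = 3.120.
True-score variance = ρ_S + ρ_P + 2·0.56, so 0.7532 = (0.60 + ρ_P + 1.12) / 3.120.
ρ_P = 0.7532·3.120 − 0.60 − 1.12 = 0.630.

0.630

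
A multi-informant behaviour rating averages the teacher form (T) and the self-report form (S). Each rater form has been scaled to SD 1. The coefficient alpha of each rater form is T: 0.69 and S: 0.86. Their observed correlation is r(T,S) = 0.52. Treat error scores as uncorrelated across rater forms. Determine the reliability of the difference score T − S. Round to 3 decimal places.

Var(T−S) = 1 + 1 − 2·0.52 = 2 − 1.04 = 0.96.
Under uncorrelated errors the observed covariances equal the true-score covariances, so only the own-variance terms attenuate.
True-score variance = [0.69 + 0.86] − 1.04 = 1.55 − 1.04 = 0.51.
Reliability = 0.51 / 0.96 = 0.531.

0.531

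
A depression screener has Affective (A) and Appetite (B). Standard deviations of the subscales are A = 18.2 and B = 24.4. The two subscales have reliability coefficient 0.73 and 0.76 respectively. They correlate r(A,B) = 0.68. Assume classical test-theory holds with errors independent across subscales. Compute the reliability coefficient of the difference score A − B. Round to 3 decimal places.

Var(A−B) = 18.2² + 24.4² − 2·18.2·24.4·0.68 = 926.6 − 603.949 = 322.651.
Under uncorrelated errors the observed covariances equal the true-score covariances, so only the own-variance terms attenuate.
True-score variance = [18.2²·0.73 + 24.4²·0.76] − 603.949 = 694.279 − 603.949 = 90.33.
Reliability = 90.33 / 322.651 = 0.280.

0.280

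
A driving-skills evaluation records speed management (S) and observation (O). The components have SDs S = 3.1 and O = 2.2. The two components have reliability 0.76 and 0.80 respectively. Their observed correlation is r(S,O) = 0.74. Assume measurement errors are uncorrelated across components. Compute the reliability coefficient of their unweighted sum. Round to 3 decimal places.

0.867

Var(S+O) = 3.1² + 2.2² + 2·[3.1·2.2·0.74] = 14.45 + 10.0936 = 24.5436.
Because errors are independent across components, Cov(Tᵢ,Tⱼ) = Cov(Xᵢ,Xⱼ); the off-diagonal part of the true-score variance is the same as above.
True-score variance = [3.1²·0.76 + 2.2²·0.80] + 10.0936 = 11.1756 + 10.0936 = 21.2692.
Reliability = 21.2692 / 24.5436 = 0.867.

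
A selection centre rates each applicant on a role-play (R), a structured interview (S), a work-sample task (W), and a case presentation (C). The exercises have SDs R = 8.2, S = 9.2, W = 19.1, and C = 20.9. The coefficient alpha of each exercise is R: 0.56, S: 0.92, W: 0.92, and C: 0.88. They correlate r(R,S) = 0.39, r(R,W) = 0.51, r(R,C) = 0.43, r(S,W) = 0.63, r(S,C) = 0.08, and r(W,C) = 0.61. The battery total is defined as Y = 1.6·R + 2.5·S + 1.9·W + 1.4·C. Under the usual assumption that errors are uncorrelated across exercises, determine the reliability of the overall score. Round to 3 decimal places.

0.949

Var(Y) = 1.6²·8.2² + 2.5²·9.2² + 1.9²·19.1² + 1.4²·20.9² + 2·[4·8.2·9.2·0.39 + 3.04·8.2·19.1·0.51 + 2.24·8.2·20.9·0.43 + 4.75·9.2·19.1·0.63 + 3.5·9.2·20.9·0.08 + 2.66·19.1·20.9·0.61] = 2874.25 + 3505.98 = 6380.23.
Under uncorrelated errors the observed covariances equal the true-score covariances, so only the own-variance terms attenuate.
True-score variance = [1.6²·8.2²·0.56 + 2.5²·9.2²·0.92 + 1.9²·19.1²·0.92 + 1.4²·20.9²·0.88] + 3505.98 = 2548.09 + 3505.98 = 6054.07.
Reliability = 6054.07 / 6380.23 = 0.949.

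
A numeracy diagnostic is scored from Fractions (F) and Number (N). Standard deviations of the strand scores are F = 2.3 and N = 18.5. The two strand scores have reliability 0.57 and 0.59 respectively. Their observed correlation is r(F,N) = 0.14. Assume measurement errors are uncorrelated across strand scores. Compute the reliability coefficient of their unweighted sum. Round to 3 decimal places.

Var(F+N) = 2.3² + 18.5² + 2·[2.3·18.5·0.14] = 347.54 + 11.914 = 359.454.
With uncorrelated errors the cross-covariances are all true-score covariance, so they carry over unchanged; only the diagonal terms shrink to ρᵢσᵢ².
True-score variance = [2.3²·0.57 + 18.5²·0.59] + 11.914 = 204.943 + 11.914 = 216.857.
Reliability = 216.857 / 359.454 = 0.603.

0.603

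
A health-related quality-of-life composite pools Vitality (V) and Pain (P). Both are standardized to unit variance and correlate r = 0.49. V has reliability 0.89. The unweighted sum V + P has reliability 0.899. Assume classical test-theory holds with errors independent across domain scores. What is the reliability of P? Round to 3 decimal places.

Var(V+P) = 2 + 2·0.49 = 2.980.
True-score variance = ρ_V + ρ_P + 2·0.49, so 0.899 = (0.89 + ρ_P + 0.98) / 2.980.
ρ_P = 0.899·2.980 − 0.89 − 0.98 = 0.809.

0.809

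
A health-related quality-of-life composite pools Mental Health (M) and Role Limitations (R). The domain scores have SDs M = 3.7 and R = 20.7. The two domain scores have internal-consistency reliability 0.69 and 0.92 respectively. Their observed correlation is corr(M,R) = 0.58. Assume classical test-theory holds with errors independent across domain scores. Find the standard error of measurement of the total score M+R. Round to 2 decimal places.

Var(total) = 442.18 + 88.8444 = 531.024.
True-score variance = 403.657 + 88.8444 = 492.501, so reliability = 0.9275.
Error variance = 531.024 − 492.501 = 38.5231; SEM = √38.5231 = 6.21.

6.21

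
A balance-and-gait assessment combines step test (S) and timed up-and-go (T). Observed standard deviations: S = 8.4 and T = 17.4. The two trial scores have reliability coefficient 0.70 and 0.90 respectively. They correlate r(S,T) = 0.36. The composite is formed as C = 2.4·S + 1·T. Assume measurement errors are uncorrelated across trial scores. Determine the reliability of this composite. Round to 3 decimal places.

0.842

Var(C) = 2.4²·8.4² + 17.4² + 2·[2.4·8.4·17.4·0.36] = 709.186 + 252.564 = 961.75.
Under uncorrelated errors the observed covariances equal the true-score covariances, so only the own-variance terms attenuate.
True-score variance = [2.4²·8.4²·0.70 + 17.4²·0.90] + 252.564 = 556.982 + 252.564 = 809.546.
Reliability = 809.546 / 961.75 = 0.842.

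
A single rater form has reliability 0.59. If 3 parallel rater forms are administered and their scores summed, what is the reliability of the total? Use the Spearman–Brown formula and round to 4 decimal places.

ρ_k = kρ / (1 + (k−1)ρ) = 3·0.59 / (1 + 2·0.59) = 1.770 / 2.180 = 0.8119.

0.8119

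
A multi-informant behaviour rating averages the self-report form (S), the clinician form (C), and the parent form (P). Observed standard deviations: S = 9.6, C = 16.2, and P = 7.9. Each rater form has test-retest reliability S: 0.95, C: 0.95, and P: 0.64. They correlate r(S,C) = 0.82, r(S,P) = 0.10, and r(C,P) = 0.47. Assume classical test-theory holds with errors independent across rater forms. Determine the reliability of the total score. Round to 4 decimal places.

0.9502

Var(S+C+P) = 9.6² + 16.2² + 7.9² + 2·[9.6·16.2·0.82 + 9.6·7.9·0.10 + 16.2·7.9·0.47] = 417.01 + 390.522 = 807.532.
With uncorrelated errors the cross-covariances are all true-score covariance, so they carry over unchanged; only the diagonal terms shrink to ρᵢσᵢ².
True-score variance = [9.6²·0.95 + 16.2²·0.95 + 7.9²·0.64] + 390.522 = 376.812 + 390.522 = 767.334.
Reliability = 767.334 / 807.532 = 0.9502.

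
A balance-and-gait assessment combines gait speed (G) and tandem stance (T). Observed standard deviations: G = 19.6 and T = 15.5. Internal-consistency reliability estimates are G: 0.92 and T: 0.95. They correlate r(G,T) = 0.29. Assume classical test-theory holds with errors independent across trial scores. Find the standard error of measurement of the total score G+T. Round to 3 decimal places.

6.538

Var(total) = 624.41 + 176.204 = 800.614.
True-score variance = 581.665 + 176.204 = 757.869, so reliability = 0.9466.
Error variance = 800.614 − 757.869 = 42.7453; SEM = √42.7453 = 6.538.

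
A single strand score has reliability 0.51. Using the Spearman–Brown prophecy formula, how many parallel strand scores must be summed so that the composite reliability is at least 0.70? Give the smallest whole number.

k ≥ ρ*(1−ρ₁)/(ρ₁(1−ρ*)) = 0.70·0.49 / (0.51·0.30) = 2.242.
Smallest integer k = 3.

3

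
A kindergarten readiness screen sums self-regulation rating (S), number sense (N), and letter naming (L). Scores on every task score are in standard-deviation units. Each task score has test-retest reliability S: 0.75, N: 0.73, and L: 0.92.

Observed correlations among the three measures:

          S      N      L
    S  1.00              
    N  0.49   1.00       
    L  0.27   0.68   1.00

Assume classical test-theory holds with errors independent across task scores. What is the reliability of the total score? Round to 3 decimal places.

Var(S+N+L) = 3 + 2·[0.49 + 0.27 + 0.68] = 3 + 2.88 = 5.88.
Because errors are independent across components, Cov(Tᵢ,Tⱼ) = Cov(Xᵢ,Xⱼ); the off-diagonal part of the true-score variance is the same as above.
True-score variance = [0.75 + 0.73 + 0.92] + 2.88 = 2.4 + 2.88 = 5.28.
Reliability = 5.28 / 5.88 = 0.898.

0.898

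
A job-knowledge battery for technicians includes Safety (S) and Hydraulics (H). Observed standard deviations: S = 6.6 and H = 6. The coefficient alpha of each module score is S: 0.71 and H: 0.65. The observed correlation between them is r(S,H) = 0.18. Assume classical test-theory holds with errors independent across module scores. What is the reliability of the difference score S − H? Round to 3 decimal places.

Var(S−H) = 6.6² + 6² − 2·6.6·6·0.18 = 79.56 − 14.256 = 65.304.
Because errors are independent across components, Cov(Tᵢ,Tⱼ) = Cov(Xᵢ,Xⱼ); the off-diagonal part of the true-score variance is the same as above.
True-score variance = [6.6²·0.71 + 6²·0.65] − 14.256 = 54.3276 − 14.256 = 40.0716.
Reliability = 40.0716 / 65.304 = 0.614.

0.614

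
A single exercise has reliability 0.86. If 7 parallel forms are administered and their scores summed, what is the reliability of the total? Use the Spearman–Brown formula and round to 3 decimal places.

ρ_k = kρ / (1 + (k−1)ρ) = 7·0.86 / (1 + 6·0.86) = 6.020 / 6.160 = 0.977.

0.977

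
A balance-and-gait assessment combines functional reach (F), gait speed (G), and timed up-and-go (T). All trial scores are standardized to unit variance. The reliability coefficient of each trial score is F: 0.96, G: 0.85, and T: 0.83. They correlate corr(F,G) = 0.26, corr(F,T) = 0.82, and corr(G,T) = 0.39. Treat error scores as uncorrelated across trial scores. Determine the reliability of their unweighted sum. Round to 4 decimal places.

Var(F+G+T) = 3 + 2·[0.26 + 0.82 + 0.39] = 3 + 2.94 = 5.94.
Under uncorrelated errors the observed covariances equal the true-score covariances, so only the own-variance terms attenuate.
True-score variance = [0.96 + 0.85 + 0.83] + 2.94 = 2.64 + 2.94 = 5.58.
Reliability = 5.58 / 5.94 = 0.9394.

0.9394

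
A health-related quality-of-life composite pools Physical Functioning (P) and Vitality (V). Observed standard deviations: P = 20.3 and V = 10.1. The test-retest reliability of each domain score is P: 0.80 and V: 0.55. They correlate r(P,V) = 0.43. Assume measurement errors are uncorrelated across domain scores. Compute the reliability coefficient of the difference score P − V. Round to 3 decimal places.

0.620

Var(P−V) = 20.3² + 10.1² − 2·20.3·10.1·0.43 = 514.1 − 176.326 = 337.774.
Under uncorrelated errors the observed covariances equal the true-score covariances, so only the own-variance terms attenuate.
True-score variance = [20.3²·0.80 + 10.1²·0.55] − 176.326 = 385.778 − 176.326 = 209.452.
Reliability = 209.452 / 337.774 = 0.620.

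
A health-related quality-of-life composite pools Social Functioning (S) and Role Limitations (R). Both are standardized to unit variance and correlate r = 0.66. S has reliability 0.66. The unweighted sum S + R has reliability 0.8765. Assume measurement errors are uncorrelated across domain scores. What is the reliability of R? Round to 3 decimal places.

Var(S+R) = 2 + 2·0.66 = 3.320.
True-score variance = ρ_S + ρ_R + 2·0.66, so 0.8765 = (0.66 + ρ_R + 1.32) / 3.320.
ρ_R = 0.8765·3.320 − 0.66 − 1.32 = 0.930.

0.930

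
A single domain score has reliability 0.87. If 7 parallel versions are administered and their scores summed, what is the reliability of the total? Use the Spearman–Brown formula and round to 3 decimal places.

0.979

ρ_k = kρ / (1 + (k−1)ρ) = 7·0.87 / (1 + 6·0.87) = 6.090 / 6.220 = 0.979.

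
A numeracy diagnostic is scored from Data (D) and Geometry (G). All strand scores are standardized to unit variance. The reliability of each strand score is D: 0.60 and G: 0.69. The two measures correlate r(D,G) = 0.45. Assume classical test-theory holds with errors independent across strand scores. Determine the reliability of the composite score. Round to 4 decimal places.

0.7552

Var(D+G) = 2 + 2·[0.45] = 2 + 0.9 = 2.9.
Because errors are independent across components, Cov(Tᵢ,Tⱼ) = Cov(Xᵢ,Xⱼ); the off-diagonal part of the true-score variance is the same as above.
True-score variance = [0.60 + 0.69] + 0.9 = 1.29 + 0.9 = 2.19.
Reliability = 2.19 / 2.9 = 0.7552.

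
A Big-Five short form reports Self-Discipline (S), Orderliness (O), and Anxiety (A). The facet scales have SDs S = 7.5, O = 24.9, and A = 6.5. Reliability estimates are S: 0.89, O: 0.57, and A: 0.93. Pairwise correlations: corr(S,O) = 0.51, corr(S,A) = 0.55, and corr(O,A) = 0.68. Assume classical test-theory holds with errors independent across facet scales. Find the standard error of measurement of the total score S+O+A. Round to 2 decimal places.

16.61

Var(total) = 718.51 + 464.226 = 1182.74.
True-score variance = 442.761 + 464.226 = 906.987, so reliability = 0.7669.
Error variance = 1182.74 − 906.987 = 275.749; SEM = √275.749 = 16.61.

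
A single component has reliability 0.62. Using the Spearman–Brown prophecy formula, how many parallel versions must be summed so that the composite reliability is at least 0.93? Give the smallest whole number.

9

k ≥ ρ*(1−ρ₁)/(ρ₁(1−ρ*)) = 0.93·0.38 / (0.62·0.07) = 8.143.
Smallest integer k = 9.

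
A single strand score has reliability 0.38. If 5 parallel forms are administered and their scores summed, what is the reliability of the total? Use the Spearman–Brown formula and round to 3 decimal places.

ρ_k = kρ / (1 + (k−1)ρ) = 5·0.38 / (1 + 4·0.38) = 1.900 / 2.520 = 0.754.

0.754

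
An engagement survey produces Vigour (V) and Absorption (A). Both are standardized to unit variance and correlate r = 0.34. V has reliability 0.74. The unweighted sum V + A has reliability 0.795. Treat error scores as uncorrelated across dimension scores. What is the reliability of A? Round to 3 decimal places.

0.711

Var(V+A) = 2 + 2·0.34 = 2.680.
True-score variance = ρ_V + ρ_A + 2·0.34, so 0.795 = (0.74 + ρ_A + 0.68) / 2.680.
ρ_A = 0.795·2.680 − 0.74 − 0.68 = 0.711.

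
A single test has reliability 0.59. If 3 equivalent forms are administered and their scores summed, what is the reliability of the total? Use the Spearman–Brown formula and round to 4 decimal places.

0.8119

ρ_k = kρ / (1 + (k−1)ρ) = 3·0.59 / (1 + 2·0.59) = 1.770 / 2.180 = 0.8119.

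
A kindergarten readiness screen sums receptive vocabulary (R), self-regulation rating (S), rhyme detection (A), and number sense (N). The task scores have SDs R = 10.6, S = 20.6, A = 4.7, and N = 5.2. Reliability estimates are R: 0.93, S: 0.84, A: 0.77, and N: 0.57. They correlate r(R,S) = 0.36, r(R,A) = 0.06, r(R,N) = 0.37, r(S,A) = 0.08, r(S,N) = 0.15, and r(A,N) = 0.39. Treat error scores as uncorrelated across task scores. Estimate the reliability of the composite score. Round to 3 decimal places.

0.892

Var(R+S+A+N) = 10.6² + 20.6² + 4.7² + 5.2² + 2·[10.6·20.6·0.36 + 10.6·4.7·0.06 + 10.6·5.2·0.37 + 20.6·4.7·0.08 + 20.6·5.2·0.15 + 4.7·5.2·0.39] = 585.85 + 270.677 = 856.527.
Under uncorrelated errors the observed covariances equal the true-score covariances, so only the own-variance terms attenuate.
True-score variance = [10.6²·0.93 + 20.6²·0.84 + 4.7²·0.77 + 5.2²·0.57] + 270.677 = 493.379 + 270.677 = 764.056.
Reliability = 764.056 / 856.527 = 0.892.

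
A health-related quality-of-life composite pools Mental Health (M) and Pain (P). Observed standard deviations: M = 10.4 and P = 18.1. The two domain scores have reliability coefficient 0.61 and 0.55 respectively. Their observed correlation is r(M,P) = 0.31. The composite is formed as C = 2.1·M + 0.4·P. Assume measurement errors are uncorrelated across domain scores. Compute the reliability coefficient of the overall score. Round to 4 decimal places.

Var(C) = 2.1²·10.4² + 0.4²·18.1² + 2·[0.84·10.4·18.1·0.31] = 529.403 + 98.0354 = 627.439.
Because errors are independent across components, Cov(Tᵢ,Tⱼ) = Cov(Xᵢ,Xⱼ); the off-diagonal part of the true-score variance is the same as above.
True-score variance = [2.1²·10.4²·0.61 + 0.4²·18.1²·0.55] + 98.0354 = 319.791 + 98.0354 = 417.826.
Reliability = 417.826 / 627.439 = 0.6659.

0.6659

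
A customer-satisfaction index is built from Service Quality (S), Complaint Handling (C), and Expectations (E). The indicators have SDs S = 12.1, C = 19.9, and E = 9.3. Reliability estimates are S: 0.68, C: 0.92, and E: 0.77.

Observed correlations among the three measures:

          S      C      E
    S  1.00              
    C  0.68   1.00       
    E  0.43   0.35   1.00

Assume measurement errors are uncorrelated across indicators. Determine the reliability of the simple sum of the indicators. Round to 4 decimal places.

Var(S+C+E) = 12.1² + 19.9² + 9.3² + 2·[12.1·19.9·0.68 + 12.1·9.3·0.43 + 19.9·9.3·0.35] = 628.91 + 553.799 = 1182.71.
Under uncorrelated errors the observed covariances equal the true-score covariances, so only the own-variance terms attenuate.
True-score variance = [12.1²·0.68 + 19.9²·0.92 + 9.3²·0.77] + 553.799 = 530.485 + 553.799 = 1084.28.
Reliability = 1084.28 / 1182.71 = 0.9168.

0.9168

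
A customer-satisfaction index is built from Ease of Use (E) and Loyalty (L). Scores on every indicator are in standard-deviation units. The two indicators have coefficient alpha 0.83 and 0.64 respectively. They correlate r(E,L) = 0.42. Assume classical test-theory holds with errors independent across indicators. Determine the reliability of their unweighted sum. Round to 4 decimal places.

0.8134

Var(E+L) = 2 + 2·[0.42] = 2 + 0.84 = 2.84.
Because errors are independent across components, Cov(Tᵢ,Tⱼ) = Cov(Xᵢ,Xⱼ); the off-diagonal part of the true-score variance is the same as above.
True-score variance = [0.83 + 0.64] + 0.84 = 1.47 + 0.84 = 2.31.
Reliability = 2.31 / 2.84 = 0.8134.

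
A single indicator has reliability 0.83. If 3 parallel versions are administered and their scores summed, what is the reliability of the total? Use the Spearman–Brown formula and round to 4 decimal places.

0.9361

ρ_k = kρ / (1 + (k−1)ρ) = 3·0.83 / (1 + 2·0.83) = 2.490 / 2.660 = 0.9361.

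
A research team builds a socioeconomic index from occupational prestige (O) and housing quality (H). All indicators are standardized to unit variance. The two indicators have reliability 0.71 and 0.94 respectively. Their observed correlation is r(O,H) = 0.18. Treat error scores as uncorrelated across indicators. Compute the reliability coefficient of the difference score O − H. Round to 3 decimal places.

0.787

Var(O−H) = 1 + 1 − 2·0.18 = 2 − 0.36 = 1.64.
Because errors are independent across components, Cov(Tᵢ,Tⱼ) = Cov(Xᵢ,Xⱼ); the off-diagonal part of the true-score variance is the same as above.
True-score variance = [0.71 + 0.94] − 0.36 = 1.65 − 0.36 = 1.29.
Reliability = 1.29 / 1.64 = 0.787.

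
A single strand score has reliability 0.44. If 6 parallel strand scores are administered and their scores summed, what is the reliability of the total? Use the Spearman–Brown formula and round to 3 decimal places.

0.825

ρ_k = kρ / (1 + (k−1)ρ) = 6·0.44 / (1 + 5·0.44) = 2.640 / 3.200 = 0.825.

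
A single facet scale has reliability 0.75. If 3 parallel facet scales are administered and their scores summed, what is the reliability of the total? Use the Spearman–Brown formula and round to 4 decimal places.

0.9000

ρ_k = kρ / (1 + (k−1)ρ) = 3·0.75 / (1 + 2·0.75) = 2.250 / 2.500 = 0.9000.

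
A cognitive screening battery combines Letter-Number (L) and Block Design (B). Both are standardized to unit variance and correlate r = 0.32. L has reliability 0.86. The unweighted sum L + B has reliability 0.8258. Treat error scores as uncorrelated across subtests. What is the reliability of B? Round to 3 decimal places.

0.680

Var(L+B) = 2 + 2·0.32 = 2.640.
True-score variance = ρ_L + ρ_B + 2·0.32, so 0.8258 = (0.86 + ρ_B + 0.64) / 2.640.
ρ_B = 0.8258·2.640 − 0.86 − 0.64 = 0.680.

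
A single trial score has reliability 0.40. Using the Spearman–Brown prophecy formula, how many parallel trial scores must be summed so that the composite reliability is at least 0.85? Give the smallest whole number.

9

k ≥ ρ*(1−ρ₁)/(ρ₁(1−ρ*)) = 0.85·0.60 / (0.40·0.15) = 8.500.
Smallest integer k = 9.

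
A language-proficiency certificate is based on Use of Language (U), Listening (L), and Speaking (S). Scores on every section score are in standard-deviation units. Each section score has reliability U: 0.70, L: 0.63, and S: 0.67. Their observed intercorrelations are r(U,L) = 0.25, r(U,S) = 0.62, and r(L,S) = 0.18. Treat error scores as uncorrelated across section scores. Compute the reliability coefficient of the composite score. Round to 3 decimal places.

Var(U+L+S) = 3 + 2·[0.25 + 0.62 + 0.18] = 3 + 2.1 = 5.1.
Because errors are independent across components, Cov(Tᵢ,Tⱼ) = Cov(Xᵢ,Xⱼ); the off-diagonal part of the true-score variance is the same as above.
True-score variance = [0.70 + 0.63 + 0.67] + 2.1 = 2 + 2.1 = 4.1.
Reliability = 4.1 / 5.1 = 0.804.

0.804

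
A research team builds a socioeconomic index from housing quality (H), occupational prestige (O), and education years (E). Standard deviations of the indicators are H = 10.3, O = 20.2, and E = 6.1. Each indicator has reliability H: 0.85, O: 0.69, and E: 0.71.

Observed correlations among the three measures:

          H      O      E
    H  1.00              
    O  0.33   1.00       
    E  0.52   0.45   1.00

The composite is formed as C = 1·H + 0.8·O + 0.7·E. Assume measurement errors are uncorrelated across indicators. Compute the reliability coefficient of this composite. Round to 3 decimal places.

Var(C) = 10.3² + 0.8²·20.2² + 0.7²·6.1² + 2·[0.8·10.3·20.2·0.33 + 0.7·10.3·6.1·0.52 + 0.56·20.2·6.1·0.45] = 385.469 + 217.699 = 603.167.
With uncorrelated errors the cross-covariances are all true-score covariance, so they carry over unchanged; only the diagonal terms shrink to ρᵢσᵢ².
True-score variance = [10.3²·0.85 + 0.8²·20.2²·0.69 + 0.7²·6.1²·0.71] + 217.699 = 283.312 + 217.699 = 501.011.
Reliability = 501.011 / 603.167 = 0.831.

0.831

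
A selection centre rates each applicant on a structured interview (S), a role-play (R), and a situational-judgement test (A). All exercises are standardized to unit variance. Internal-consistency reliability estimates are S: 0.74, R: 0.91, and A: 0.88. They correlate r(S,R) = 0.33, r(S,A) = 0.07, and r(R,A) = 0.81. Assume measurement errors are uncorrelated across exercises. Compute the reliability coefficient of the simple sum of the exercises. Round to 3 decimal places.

0.913

Var(S+R+A) = 3 + 2·[0.33 + 0.07 + 0.81] = 3 + 2.42 = 5.42.
Under uncorrelated errors the observed covariances equal the true-score covariances, so only the own-variance terms attenuate.
True-score variance = [0.74 + 0.91 + 0.88] + 2.42 = 2.53 + 2.42 = 4.95.
Reliability = 4.95 / 5.42 = 0.913.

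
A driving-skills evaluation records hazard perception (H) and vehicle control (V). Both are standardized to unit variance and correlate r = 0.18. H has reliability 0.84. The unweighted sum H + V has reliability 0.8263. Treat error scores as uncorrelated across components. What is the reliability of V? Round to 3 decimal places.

0.750

Var(H+V) = 2 + 2·0.18 = 2.360.
True-score variance = ρ_H + ρ_V + 2·0.18, so 0.8263 = (0.84 + ρ_V + 0.36) / 2.360.
ρ_V = 0.8263·2.360 − 0.84 − 0.36 = 0.750.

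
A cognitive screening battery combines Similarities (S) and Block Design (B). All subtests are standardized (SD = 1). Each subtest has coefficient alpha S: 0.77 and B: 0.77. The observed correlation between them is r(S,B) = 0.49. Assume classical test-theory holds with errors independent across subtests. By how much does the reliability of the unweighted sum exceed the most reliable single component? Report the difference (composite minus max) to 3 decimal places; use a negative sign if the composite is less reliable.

Var(sum) = 2 + 0.98 = 2.98; true-score variance = 1.54 + 0.98 = 2.52; composite reliability = 0.8456.
Max component reliability = 0.7700.
Difference = 0.8456 − 0.7700 = 0.076.

0.076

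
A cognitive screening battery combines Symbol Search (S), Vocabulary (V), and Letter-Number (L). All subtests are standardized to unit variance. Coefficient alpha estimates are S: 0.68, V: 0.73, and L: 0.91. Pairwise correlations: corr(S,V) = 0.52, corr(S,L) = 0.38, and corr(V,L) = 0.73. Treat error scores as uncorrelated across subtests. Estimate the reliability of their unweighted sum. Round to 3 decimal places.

0.891

Var(S+V+L) = 3 + 2·[0.52 + 0.38 + 0.73] = 3 + 3.26 = 6.26.
Because errors are independent across components, Cov(Tᵢ,Tⱼ) = Cov(Xᵢ,Xⱼ); the off-diagonal part of the true-score variance is the same as above.
True-score variance = [0.68 + 0.73 + 0.91] + 3.26 = 2.32 + 3.26 = 5.58.
Reliability = 5.58 / 6.26 = 0.891.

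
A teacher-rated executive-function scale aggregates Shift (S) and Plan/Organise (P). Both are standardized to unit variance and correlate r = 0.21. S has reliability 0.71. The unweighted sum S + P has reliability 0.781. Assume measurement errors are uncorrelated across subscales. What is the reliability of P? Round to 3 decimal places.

Var(S+P) = 2 + 2·0.21 = 2.420.
True-score variance = ρ_S + ρ_P + 2·0.21, so 0.781 = (0.71 + ρ_P + 0.42) / 2.420.
ρ_P = 0.781·2.420 − 0.71 − 0.42 = 0.760.

0.760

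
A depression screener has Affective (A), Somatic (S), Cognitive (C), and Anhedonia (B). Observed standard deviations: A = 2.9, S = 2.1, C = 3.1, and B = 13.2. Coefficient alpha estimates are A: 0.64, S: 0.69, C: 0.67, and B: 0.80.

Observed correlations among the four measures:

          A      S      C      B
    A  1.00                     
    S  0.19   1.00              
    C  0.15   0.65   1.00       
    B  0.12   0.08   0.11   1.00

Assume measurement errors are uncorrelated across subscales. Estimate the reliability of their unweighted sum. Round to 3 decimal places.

0.818

Var(A+S+C+B) = 2.9² + 2.1² + 3.1² + 13.2² + 2·[2.9·2.1·0.19 + 2.9·3.1·0.15 + 2.9·13.2·0.12 + 2.1·3.1·0.65 + 2.1·13.2·0.08 + 3.1·13.2·0.11] = 196.67 + 36.099 = 232.769.
Because errors are independent across components, Cov(Tᵢ,Tⱼ) = Cov(Xᵢ,Xⱼ); the off-diagonal part of the true-score variance is the same as above.
True-score variance = [2.9²·0.64 + 2.1²·0.69 + 3.1²·0.67 + 13.2²·0.80] + 36.099 = 154.256 + 36.099 = 190.355.
Reliability = 190.355 / 232.769 = 0.818.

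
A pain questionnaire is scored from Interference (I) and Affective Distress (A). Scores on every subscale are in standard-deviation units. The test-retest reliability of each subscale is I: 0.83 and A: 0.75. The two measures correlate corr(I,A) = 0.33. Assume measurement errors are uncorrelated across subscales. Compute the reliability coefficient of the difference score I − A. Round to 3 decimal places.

Var(I−A) = 1 + 1 − 2·0.33 = 2 − 0.66 = 1.34.
With uncorrelated errors the cross-covariances are all true-score covariance, so they carry over unchanged; only the diagonal terms shrink to ρᵢσᵢ².
True-score variance = [0.83 + 0.75] − 0.66 = 1.58 − 0.66 = 0.92.
Reliability = 0.92 / 1.34 = 0.687.

0.687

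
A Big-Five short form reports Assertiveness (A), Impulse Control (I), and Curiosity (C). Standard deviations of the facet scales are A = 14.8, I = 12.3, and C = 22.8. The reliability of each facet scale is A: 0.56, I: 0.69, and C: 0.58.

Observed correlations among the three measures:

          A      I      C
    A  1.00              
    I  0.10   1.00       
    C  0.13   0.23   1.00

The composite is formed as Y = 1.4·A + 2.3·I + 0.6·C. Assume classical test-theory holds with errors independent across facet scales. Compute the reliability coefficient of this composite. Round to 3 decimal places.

0.711

Var(Y) = 1.4²·14.8² + 2.3²·12.3² + 0.6²·22.8² + 2·[3.22·14.8·12.3·0.10 + 0.84·14.8·22.8·0.13 + 1.38·12.3·22.8·0.23] = 1416.78 + 368.954 = 1785.74.
With uncorrelated errors the cross-covariances are all true-score covariance, so they carry over unchanged; only the diagonal terms shrink to ρᵢσᵢ².
True-score variance = [1.4²·14.8²·0.56 + 2.3²·12.3²·0.69 + 0.6²·22.8²·0.58] + 368.954 = 901.185 + 368.954 = 1270.14.
Reliability = 1270.14 / 1785.74 = 0.711.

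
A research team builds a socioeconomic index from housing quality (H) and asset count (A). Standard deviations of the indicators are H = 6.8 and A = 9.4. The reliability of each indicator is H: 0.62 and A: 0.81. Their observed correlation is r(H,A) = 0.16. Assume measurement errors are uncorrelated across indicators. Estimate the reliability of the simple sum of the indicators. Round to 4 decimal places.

0.7784

Var(H+A) = 6.8² + 9.4² + 2·[6.8·9.4·0.16] = 134.6 + 20.4544 = 155.054.
Because errors are independent across components, Cov(Tᵢ,Tⱼ) = Cov(Xᵢ,Xⱼ); the off-diagonal part of the true-score variance is the same as above.
True-score variance = [6.8²·0.62 + 9.4²·0.81] + 20.4544 = 100.24 + 20.4544 = 120.695.
Reliability = 120.695 / 155.054 = 0.7784.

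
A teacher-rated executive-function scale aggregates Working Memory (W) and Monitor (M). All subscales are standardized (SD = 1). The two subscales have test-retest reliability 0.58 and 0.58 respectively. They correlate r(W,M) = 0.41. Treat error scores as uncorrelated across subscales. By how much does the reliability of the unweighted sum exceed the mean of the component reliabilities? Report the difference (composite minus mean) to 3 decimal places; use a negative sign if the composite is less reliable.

0.122

Var(sum) = 2 + 0.82 = 2.82; true-score variance = 1.16 + 0.82 = 1.98; composite reliability = 0.7021.
Mean component reliability = 0.5800.
Difference = 0.7021 − 0.5800 = 0.122.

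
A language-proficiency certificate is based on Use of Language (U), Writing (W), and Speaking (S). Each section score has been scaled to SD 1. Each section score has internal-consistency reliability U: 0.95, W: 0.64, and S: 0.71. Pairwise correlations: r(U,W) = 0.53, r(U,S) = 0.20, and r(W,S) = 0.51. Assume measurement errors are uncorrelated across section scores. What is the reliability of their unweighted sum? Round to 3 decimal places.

0.872

Var(U+W+S) = 3 + 2·[0.53 + 0.20 + 0.51] = 3 + 2.48 = 5.48.
With uncorrelated errors the cross-covariances are all true-score covariance, so they carry over unchanged; only the diagonal terms shrink to ρᵢσᵢ².
True-score variance = [0.95 + 0.64 + 0.71] + 2.48 = 2.3 + 2.48 = 4.78.
Reliability = 4.78 / 5.48 = 0.872.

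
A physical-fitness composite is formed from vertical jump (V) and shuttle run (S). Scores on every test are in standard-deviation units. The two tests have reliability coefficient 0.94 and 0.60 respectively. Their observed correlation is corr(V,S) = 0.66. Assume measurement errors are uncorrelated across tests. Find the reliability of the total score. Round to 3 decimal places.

Var(V+S) = 2 + 2·[0.66] = 2 + 1.32 = 3.32.
Under uncorrelated errors the observed covariances equal the true-score covariances, so only the own-variance terms attenuate.
True-score variance = [0.94 + 0.60] + 1.32 = 1.54 + 1.32 = 2.86.
Reliability = 2.86 / 3.32 = 0.861.

0.861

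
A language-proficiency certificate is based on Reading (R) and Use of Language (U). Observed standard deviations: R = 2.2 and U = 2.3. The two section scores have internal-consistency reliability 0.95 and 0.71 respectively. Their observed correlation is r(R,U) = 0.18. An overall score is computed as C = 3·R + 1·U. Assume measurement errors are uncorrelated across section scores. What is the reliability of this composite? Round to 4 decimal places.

Var(C) = 3²·2.2² + 2.3² + 2·[3·2.2·2.3·0.18] = 48.85 + 5.4648 = 54.3148.
With uncorrelated errors the cross-covariances are all true-score covariance, so they carry over unchanged; only the diagonal terms shrink to ρᵢσᵢ².
True-score variance = [3²·2.2²·0.95 + 2.3²·0.71] + 5.4648 = 45.1379 + 5.4648 = 50.6027.
Reliability = 50.6027 / 54.3148 = 0.9317.

0.9317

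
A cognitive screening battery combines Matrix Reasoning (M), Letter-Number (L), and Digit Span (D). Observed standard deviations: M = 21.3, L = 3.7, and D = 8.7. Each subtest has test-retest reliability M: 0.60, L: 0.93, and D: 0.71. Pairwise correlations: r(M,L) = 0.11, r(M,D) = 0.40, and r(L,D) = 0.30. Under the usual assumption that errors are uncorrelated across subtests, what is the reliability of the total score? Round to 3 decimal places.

0.719

Var(M+L+D) = 21.3² + 3.7² + 8.7² + 2·[21.3·3.7·0.11 + 21.3·8.7·0.40 + 3.7·8.7·0.30] = 543.07 + 184.9 = 727.97.
Because errors are independent across components, Cov(Tᵢ,Tⱼ) = Cov(Xᵢ,Xⱼ); the off-diagonal part of the true-score variance is the same as above.
True-score variance = [21.3²·0.60 + 3.7²·0.93 + 8.7²·0.71] + 184.9 = 338.686 + 184.9 = 523.586.
Reliability = 523.586 / 727.97 = 0.719.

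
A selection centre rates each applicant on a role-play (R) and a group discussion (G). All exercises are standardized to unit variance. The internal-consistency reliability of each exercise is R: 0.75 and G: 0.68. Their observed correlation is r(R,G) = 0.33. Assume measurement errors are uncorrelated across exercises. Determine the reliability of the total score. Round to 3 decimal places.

Var(R+G) = 2 + 2·[0.33] = 2 + 0.66 = 2.66.
Because errors are independent across components, Cov(Tᵢ,Tⱼ) = Cov(Xᵢ,Xⱼ); the off-diagonal part of the true-score variance is the same as above.
True-score variance = [0.75 + 0.68] + 0.66 = 1.43 + 0.66 = 2.09.
Reliability = 2.09 / 2.66 = 0.786.

0.786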